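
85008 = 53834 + 31174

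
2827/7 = 403 + 6/7 ≈ 403.86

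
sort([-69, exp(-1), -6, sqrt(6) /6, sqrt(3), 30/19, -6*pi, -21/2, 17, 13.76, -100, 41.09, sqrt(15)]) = [-100, -69, -6*pi, -21/2, -6, exp(-1), sqrt(6) /6, 30/19, sqrt(3), sqrt(15), 13.76, 17, 41.09]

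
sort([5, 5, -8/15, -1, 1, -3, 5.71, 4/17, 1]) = [-3, -1, -8/15, 4/17, 1, 1, 5, 5, 5.71]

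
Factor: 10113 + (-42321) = -1*2^4*3^1*11^1*61^1 = -32208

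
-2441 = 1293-3734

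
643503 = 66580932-65937429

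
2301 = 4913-2612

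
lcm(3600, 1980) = 39600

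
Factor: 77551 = 77551^1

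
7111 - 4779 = 2332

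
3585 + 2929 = 6514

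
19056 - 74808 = -55752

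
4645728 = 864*5377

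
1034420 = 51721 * 20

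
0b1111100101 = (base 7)2623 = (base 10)997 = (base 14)513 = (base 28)17h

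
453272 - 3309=449963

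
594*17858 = 10607652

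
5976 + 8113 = 14089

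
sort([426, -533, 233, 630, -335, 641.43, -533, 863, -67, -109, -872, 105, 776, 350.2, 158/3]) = [-872, -533, -533, -335, -109, -67, 158/3, 105, 233, 350.2, 426, 630, 641.43, 776, 863]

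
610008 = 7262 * 84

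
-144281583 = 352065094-496346677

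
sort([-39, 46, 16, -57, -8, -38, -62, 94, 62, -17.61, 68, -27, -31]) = [-62, -57, -39, -38, -31, -27, -17.61, -8, 16, 46, 62, 68, 94]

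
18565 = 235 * 79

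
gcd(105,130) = 5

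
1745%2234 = 1745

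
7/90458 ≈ 0.0000774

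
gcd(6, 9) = 3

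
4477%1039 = 321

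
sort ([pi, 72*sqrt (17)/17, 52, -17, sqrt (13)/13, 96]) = [-17, sqrt (13)/13, pi, 72*sqrt (17)/17, 52, 96]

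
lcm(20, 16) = 80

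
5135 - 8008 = -2873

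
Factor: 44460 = 2^2*3^2*5^1*13^1*19^1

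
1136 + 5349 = 6485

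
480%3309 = 480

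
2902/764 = 1451/382≈3.80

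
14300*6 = 85800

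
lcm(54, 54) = 54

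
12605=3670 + 8935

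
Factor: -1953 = -1 * 3^2 * 7^1 * 31^1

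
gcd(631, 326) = 1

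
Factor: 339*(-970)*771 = -1*2^1*3^2*5^1*97^1*113^1*257^1 = -253527930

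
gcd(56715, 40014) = 57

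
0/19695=0=0.00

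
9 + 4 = 13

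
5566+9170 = 14736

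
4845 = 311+4534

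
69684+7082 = 76766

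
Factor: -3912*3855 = -1*2^3*3^2*5^1*163^1*257^1 = -15080760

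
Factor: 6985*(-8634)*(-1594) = 2^2*3^1*5^1*11^1*127^1*797^1*1439^1 = 96131733060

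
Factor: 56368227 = 3^1 * 43^1 * 436963^1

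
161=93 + 68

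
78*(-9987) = -778986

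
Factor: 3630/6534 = 3^(-2)*5^1 = 5/9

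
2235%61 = 39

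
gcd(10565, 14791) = 2113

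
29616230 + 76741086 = 106357316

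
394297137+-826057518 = -431760381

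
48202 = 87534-39332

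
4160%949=364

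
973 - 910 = 63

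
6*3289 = 19734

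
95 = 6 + 89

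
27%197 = 27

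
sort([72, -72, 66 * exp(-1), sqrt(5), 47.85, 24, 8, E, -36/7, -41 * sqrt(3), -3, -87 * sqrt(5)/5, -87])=[-87, -72, -41 * sqrt(3), -87 * sqrt(5)/5, -36/7, -3, sqrt(5), E, 8, 24, 66 * exp(-1), 47.85, 72]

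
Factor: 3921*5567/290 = 2^ (-1)*3^1*5^ (-1)*19^1*29^ (-1)*293^1*1307^1 = 21828207/290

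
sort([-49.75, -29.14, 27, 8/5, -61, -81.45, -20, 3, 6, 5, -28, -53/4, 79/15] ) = [-81.45, -61, -49.75, -29.14, -28, -20, -53/4, 8/5, 3, 5, 79/15, 6, 27] 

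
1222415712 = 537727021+684688691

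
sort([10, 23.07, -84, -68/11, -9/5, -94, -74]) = [-94, -84, -74, -68/11, -9/5, 10, 23.07]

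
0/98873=0=0.00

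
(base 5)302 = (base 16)4d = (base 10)77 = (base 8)115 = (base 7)140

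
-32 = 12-44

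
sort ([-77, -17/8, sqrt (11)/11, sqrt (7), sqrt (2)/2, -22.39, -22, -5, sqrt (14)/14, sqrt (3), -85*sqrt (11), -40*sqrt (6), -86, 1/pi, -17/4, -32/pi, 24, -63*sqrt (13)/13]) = [-85*sqrt (11), -40*sqrt (6), -86, -77, -22.39, -22, -63*sqrt (13)/13, -32/pi, -5, -17/4, -17/8, sqrt (14)/14, sqrt (11)/11, 1/pi, sqrt (2)/2, sqrt (3), sqrt (7), 24]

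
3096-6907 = -3811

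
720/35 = 144/7 ≈ 20.57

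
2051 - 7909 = -5858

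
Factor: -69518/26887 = -1*2^1*7^(-1)*23^(-1)*167^(-1)*34759^1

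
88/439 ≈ 0.200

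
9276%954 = 690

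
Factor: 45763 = 45763^1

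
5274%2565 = 144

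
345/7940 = 69/1588 ≈ 0.0435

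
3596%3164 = 432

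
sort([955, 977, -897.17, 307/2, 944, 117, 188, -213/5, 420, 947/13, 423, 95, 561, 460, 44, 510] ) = [-897.17, -213/5, 44, 947/13, 95, 117, 307/2, 188, 420, 423, 460, 510, 561, 944, 955, 977] 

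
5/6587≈0.000759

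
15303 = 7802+7501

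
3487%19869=3487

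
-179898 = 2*(-89949)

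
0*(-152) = 0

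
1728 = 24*72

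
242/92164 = 121/46082 ≈ 0.00263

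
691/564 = 1 + 127/564 ≈ 1.23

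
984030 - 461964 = 522066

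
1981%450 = 181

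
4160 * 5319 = 22127040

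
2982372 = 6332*471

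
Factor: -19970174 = -1*2^1*7^1*229^1*6229^1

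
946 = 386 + 560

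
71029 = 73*973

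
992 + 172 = 1164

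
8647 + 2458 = 11105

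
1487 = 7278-5791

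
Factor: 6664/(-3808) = -1*2^(-2)*7^1 = -7/4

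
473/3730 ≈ 0.127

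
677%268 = 141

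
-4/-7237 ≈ 0.000553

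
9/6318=1/702 ≈ 0.00142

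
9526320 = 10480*909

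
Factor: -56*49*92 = -1*2^5*7^3*23^1 = -252448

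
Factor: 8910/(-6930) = -1*3^2*7^(-1) = -9/7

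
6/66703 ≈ 0.0000900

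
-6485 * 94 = -609590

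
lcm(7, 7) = 7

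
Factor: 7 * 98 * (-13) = -1 * 2^1 * 7^3 * 13^1 = -8918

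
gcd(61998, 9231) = 3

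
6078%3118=2960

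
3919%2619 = 1300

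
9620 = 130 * 74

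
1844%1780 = 64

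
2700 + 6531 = 9231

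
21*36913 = 775173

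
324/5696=81/1424 ≈ 0.0569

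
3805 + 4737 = 8542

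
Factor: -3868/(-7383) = 2^2*3^(-1)*23^(-1)*107^(-1)*967^1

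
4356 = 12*363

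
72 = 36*2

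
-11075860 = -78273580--67197720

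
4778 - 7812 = -3034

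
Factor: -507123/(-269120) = 2^(-6)*3^2*5^(-1)*67^1 = 603/320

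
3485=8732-5247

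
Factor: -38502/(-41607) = 2^1*31^1*67^(-1) = 62/67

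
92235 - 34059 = 58176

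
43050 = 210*205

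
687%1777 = 687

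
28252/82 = 344 + 22/41 ≈ 344.54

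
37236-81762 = -44526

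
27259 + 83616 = 110875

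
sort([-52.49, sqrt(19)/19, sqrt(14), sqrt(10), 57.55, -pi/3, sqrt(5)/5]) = [-52.49, -pi/3, sqrt(19)/19, sqrt(5)/5, sqrt(10), sqrt(14), 57.55]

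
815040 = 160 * 5094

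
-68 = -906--838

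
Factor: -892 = -1*2^2*223^1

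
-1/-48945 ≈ 0.0000204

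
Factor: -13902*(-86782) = 2^2*3^1*7^1*331^1*43391^1 = 1206443364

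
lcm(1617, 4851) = 4851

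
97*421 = 40837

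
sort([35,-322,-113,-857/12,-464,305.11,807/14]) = [-464,-322,-113,-857/12,35,807/14,305.11]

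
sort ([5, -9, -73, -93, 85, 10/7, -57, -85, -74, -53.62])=[-93, -85, -74, -73, -57, -53.62, -9, 10/7, 5, 85]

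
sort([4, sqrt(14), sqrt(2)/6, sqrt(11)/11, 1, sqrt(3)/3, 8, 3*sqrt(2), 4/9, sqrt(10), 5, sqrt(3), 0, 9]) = [0, sqrt(2)/6, sqrt(11)/11, 4/9, sqrt(3)/3, 1, sqrt(3), sqrt(10), sqrt(14), 4, 3*sqrt(2), 5, 8, 9]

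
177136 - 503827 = -326691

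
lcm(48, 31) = 1488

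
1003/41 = 24+19/41 ≈ 24.46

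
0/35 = 0 = 0.00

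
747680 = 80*9346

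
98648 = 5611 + 93037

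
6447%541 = 496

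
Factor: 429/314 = 2^(-1)*3^1*11^1*13^1*157^(-1)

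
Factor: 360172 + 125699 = 3^1*161957^1 = 485871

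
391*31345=12255895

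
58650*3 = 175950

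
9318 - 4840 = 4478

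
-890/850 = -1-4/85≈-1.05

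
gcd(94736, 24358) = 2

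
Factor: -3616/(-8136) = 2^2 * 3^(-2) = 4/9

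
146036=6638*22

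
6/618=1/103 ≈ 0.00971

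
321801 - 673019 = -351218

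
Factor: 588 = 2^2 * 3^1 * 7^2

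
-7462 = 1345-8807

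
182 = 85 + 97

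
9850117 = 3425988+6424129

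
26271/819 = 32 + 1/13 ≈ 32.08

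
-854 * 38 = -32452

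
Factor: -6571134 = -1 * 2^1 * 3^2 * 365063^1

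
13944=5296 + 8648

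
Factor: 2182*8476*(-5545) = -1*2^3*5^1*13^1*163^1*1091^1*1109^1 = -102552734440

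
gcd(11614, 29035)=5807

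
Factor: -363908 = -1*2^2*90977^1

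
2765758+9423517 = 12189275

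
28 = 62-34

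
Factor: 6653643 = 3^1 * 2217881^1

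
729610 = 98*7445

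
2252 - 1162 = 1090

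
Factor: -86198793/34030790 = -1 * 2^(-1) * 3^1 * 5^(-1) * 3403079^(-1) * 28732931^1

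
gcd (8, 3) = 1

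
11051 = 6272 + 4779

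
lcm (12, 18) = 36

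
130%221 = 130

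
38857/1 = 38857 = 38857.00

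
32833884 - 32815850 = 18034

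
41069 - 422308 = -381239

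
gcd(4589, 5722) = 1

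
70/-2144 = -35/1072 ≈ -0.0326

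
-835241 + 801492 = -33749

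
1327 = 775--552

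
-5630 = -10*563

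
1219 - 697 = 522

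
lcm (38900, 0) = 0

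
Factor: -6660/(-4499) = 2^2 * 3^2 * 5^1 * 11^(-1) * 37^1 * 409^(-1)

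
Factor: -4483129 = -1*7^1*197^1*3251^1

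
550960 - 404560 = 146400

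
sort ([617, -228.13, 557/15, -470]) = [-470, -228.13, 557/15, 617]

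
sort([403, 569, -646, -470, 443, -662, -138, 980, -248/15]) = [-662, -646, -470, -138, -248/15, 403, 443, 569, 980]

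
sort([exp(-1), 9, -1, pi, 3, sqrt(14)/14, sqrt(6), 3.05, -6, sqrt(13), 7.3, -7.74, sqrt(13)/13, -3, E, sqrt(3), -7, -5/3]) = [-7.74, -7, -6, -3, -5/3, -1, sqrt(14)/14, sqrt(13)/13, exp(-1), sqrt(3), sqrt(6), E, 3, 3.05, pi, sqrt(13), 7.3, 9]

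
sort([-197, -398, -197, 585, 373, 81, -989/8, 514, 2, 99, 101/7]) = [-398, -197, -197, -989/8, 2, 101/7, 81, 99, 373, 514, 585]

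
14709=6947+7762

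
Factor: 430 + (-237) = 193^1 = 193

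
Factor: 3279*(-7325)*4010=-1*2^1*3^1*5^3*293^1*401^1*1093^1=-96314886750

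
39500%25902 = 13598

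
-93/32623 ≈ -0.00285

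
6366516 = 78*81622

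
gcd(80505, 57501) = 9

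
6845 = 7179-334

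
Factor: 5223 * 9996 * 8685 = 2^2 * 3^4 * 5^1 * 7^2 * 17^1 * 193^1 * 1741^1 = 453436102980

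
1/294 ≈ 0.00340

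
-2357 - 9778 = -12135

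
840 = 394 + 446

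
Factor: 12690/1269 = 2^1*5^1 = 10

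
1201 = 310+891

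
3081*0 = 0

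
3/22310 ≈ 0.000134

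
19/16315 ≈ 0.00116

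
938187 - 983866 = -45679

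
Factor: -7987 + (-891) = -1*2^1*23^1*193^1 = -8878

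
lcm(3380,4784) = 310960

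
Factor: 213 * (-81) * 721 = -1 * 3^5 * 7^1 * 71^1 * 103^1 = -12439413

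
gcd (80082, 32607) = 9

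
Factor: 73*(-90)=-1*2^1*3^2*5^1*73^1=-6570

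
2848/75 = 37 + 73/75 ≈ 37.97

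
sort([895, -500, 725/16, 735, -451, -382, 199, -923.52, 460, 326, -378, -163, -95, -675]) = [-923.52, -675, -500, -451, -382, -378, -163, -95, 725/16, 199, 326, 460, 735, 895]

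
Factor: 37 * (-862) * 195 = -1 * 2^1 * 3^1 * 5^1 * 13^1 * 37^1 * 431^1 = -6219330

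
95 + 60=155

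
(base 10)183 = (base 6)503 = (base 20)93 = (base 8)267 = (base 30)63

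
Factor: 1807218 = 2^1*3^3*7^2*683^1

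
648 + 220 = 868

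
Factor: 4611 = 3^1 * 29^1 * 53^1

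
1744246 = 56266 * 31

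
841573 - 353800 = 487773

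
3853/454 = 8 + 221/454≈8.49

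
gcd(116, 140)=4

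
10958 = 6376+4582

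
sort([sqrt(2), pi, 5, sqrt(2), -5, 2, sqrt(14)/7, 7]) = [-5, sqrt(14)/7, sqrt(2), sqrt(2), 2, pi, 5, 7]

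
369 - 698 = -329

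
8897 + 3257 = 12154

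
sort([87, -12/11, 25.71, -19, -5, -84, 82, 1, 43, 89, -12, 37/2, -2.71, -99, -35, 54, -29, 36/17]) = [-99, -84, -35, -29, -19, -12, -5, -2.71, -12/11, 1, 36/17, 37/2, 25.71, 43, 54, 82, 87, 89]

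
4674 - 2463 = 2211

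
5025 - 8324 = -3299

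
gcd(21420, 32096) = 68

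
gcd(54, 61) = 1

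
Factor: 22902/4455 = 2^1*3^(-3)*5^(-1)*347^1 = 694/135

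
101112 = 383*264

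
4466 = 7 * 638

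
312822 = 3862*81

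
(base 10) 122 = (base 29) 46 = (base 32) 3q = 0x7a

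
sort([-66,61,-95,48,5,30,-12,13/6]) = [-95,-66,-12,13/6,5,30,48,61]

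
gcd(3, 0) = 3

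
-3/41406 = -1/13802 ≈ -0.0000725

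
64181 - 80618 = -16437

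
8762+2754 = 11516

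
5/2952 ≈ 0.00169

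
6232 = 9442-3210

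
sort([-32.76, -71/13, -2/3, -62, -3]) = [-62, -32.76, -71/13, -3, -2/3]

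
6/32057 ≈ 0.000187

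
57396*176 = 10101696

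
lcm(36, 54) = 108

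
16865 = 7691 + 9174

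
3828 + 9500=13328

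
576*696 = 400896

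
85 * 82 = 6970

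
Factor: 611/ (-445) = -1*5^ (-1)*13^1*47^1*89^ (-1)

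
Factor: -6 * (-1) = 2^1 * 3^1 = 6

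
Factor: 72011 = 107^1*673^1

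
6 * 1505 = 9030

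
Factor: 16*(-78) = -1*2^5*3^1*13^1 = -1248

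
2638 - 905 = 1733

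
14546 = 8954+5592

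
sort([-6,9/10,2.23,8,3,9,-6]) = [-6,-6,9/10,2.23,3,8,9]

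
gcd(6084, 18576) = 36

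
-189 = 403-592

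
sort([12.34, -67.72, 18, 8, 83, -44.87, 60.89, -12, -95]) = [-95, -67.72, -44.87, -12, 8, 12.34, 18, 60.89, 83]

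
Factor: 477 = 3^2*53^1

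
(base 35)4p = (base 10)165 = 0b10100101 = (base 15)b0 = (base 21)7i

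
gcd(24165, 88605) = 8055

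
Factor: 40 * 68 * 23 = 2^5 * 5^1 * 17^1 * 23^1 = 62560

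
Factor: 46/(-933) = -1 * 2^1 * 3^(-1) * 23^1 * 311^(-1)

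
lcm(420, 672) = 3360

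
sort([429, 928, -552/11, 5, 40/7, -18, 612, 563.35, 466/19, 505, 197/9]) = [-552/11, -18, 5, 40/7, 197/9, 466/19, 429, 505, 563.35, 612, 928]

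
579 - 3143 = -2564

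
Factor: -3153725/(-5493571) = 5^2 * 101^1 * 661^(-1) * 1249^1 * 8311^(-1)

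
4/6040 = 1/1510 ≈ 0.000662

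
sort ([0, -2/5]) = [-2/5, 0]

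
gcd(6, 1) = 1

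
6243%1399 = 647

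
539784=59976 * 9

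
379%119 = 22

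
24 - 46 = -22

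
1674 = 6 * 279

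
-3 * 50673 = -152019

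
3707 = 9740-6033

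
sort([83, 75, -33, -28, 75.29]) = [-33, -28, 75, 75.29, 83]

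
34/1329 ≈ 0.0256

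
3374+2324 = 5698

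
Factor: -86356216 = -1*2^3*19^1*568133^1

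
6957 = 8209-1252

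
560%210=140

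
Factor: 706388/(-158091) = -1*2^2*3^(-1)*52697^(-1)*176597^1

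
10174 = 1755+8419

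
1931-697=1234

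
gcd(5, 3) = 1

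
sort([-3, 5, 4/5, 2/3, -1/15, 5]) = [-3, -1/15, 2/3, 4/5, 5, 5]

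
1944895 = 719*2705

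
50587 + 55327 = 105914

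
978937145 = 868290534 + 110646611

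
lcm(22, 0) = 0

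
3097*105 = 325185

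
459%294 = 165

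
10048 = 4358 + 5690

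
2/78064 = 1/39032 ≈ 0.0000256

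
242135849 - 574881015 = -332745166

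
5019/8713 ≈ 0.576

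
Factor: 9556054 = 2^1 * 4778027^1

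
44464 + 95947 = 140411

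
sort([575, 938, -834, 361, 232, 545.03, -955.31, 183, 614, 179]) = [-955.31, -834, 179, 183, 232, 361, 545.03, 575, 614, 938]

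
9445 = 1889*5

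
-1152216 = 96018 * (-12)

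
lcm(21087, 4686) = 42174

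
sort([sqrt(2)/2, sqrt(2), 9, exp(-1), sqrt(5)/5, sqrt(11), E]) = [exp(-1), sqrt(5)/5, sqrt(2)/2, sqrt(2), E, sqrt(11), 9]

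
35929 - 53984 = -18055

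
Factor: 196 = 2^2*7^2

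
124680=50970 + 73710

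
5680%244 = 68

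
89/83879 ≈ 0.00106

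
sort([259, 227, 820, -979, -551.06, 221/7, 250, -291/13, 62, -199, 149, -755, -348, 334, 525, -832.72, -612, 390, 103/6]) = [-979, -832.72, -755, -612, -551.06, -348, -199, -291/13, 103/6, 221/7, 62, 149, 227, 250, 259, 334, 390, 525, 820]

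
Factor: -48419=-1*7^1*6917^1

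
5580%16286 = 5580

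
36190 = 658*55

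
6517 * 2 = 13034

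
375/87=125/29 ≈ 4.31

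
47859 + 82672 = 130531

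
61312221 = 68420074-7107853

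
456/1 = 456 = 456.00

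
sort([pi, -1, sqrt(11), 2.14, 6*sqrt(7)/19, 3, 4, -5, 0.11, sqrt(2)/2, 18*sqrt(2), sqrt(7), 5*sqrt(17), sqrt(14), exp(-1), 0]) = [-5, -1, 0, 0.11, exp(-1), sqrt(2)/2, 6*sqrt(7)/19, 2.14, sqrt(7), 3, pi, sqrt(11), sqrt(14), 4, 5*sqrt(17), 18*sqrt(2)]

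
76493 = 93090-16597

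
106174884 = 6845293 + 99329591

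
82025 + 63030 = 145055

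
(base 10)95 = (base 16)5f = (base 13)74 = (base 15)65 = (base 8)137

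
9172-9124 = 48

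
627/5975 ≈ 0.105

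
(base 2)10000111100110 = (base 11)657a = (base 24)f1e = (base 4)2013212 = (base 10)8678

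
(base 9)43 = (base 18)23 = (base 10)39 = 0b100111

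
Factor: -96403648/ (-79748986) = 2^5 * 11^1 * 103^ (-1) * 3701^1 * 10463^ (-1) = 1302752/1077689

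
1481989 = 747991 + 733998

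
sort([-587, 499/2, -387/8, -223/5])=[-587, -387/8, -223/5, 499/2]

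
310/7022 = 155/3511 ≈ 0.0441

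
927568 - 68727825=-67800257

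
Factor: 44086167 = 3^3*1632821^1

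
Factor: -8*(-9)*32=2^8*3^2=2304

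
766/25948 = 383/12974 ≈ 0.0295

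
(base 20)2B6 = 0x402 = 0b10000000010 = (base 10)1026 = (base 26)1DC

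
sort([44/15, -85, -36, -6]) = [-85, -36, -6, 44/15]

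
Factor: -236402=-1 * 2^1 * 17^2 * 409^1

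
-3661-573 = -4234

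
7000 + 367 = 7367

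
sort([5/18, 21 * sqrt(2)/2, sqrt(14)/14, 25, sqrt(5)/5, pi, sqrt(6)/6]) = [sqrt(14)/14, 5/18, sqrt(6)/6, sqrt(5)/5, pi, 21 * sqrt(2)/2, 25]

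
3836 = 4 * 959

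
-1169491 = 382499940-383669431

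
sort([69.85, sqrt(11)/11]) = [sqrt(11)/11, 69.85]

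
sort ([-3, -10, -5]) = [-10, -5, -3]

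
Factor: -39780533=-1*13^1*31^1*98711^1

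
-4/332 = -1/83 ≈ -0.0120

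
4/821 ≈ 0.00487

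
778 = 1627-849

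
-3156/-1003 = 3 + 147/1003 ≈ 3.15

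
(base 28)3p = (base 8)155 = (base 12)91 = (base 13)85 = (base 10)109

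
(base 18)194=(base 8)752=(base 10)490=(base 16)1ea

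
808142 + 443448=1251590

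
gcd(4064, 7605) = 1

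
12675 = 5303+7372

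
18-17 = 1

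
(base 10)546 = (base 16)222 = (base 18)1c6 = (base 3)202020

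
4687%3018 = 1669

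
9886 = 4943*2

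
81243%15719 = 2648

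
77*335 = 25795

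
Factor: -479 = -1*479^1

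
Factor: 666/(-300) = -1 * 2^(-1) * 3^1 * 5^(-2) * 37^1 = -111/50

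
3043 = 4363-1320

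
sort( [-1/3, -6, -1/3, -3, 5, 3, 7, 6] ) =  [-6, -3, -1/3, -1/3, 3, 5, 6, 7] 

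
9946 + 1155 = 11101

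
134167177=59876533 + 74290644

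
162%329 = 162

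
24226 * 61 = 1477786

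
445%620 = 445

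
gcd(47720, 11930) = 11930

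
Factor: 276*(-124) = -1*2^4*3^1*23^1*31^1 = -34224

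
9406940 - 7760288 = 1646652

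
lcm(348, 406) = 2436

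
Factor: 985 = 5^1*197^1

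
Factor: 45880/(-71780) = -1*2^1*31^1*97^(-1) = -62/97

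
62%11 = 7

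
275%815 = 275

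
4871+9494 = 14365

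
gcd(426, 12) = 6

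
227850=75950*3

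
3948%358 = 10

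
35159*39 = 1371201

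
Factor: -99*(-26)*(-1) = -1*2^1*3^2*11^1*13^1 = -2574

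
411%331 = 80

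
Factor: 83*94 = 2^1*47^1*83^1 = 7802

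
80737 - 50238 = 30499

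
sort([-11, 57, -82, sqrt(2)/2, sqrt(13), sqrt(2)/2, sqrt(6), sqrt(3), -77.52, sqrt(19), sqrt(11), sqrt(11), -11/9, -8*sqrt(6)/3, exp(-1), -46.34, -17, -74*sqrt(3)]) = [-74*sqrt(3), -82, -77.52, -46.34, -17, -11, -8*sqrt(6)/3, -11/9, exp(-1), sqrt(2)/2, sqrt(2)/2, sqrt(3), sqrt(6), sqrt(11), sqrt(11), sqrt(13), sqrt(19), 57]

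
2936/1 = 2936 = 2936.00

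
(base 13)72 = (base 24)3l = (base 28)39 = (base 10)93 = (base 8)135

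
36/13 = 2 + 10/13 ≈ 2.77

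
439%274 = 165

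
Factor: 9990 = 2^1 * 3^3 * 5^1 * 37^1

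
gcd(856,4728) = 8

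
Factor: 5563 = 5563^1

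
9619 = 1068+8551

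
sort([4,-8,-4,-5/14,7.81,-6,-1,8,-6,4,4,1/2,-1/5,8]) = [-8,-6,-6,-4,-1,-5/14,-1/5,1/2,4,4,4,7.81,8,8]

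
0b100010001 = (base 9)333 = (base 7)540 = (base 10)273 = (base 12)1a9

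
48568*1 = 48568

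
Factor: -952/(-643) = 2^3 * 7^1 * 17^1 * 643^(-1)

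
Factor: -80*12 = -1*2^6*3^1*5^1 = -960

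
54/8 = 6+3/4 = 6.75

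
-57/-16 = 3 + 9/16 ≈ 3.56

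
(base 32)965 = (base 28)c05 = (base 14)3605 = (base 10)9413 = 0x24c5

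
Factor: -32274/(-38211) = 2^1*3^1*11^1*47^(-1)*163^1*271^(-1) = 10758/12737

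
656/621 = 1+35/621 ≈ 1.06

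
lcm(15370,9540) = 276660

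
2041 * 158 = 322478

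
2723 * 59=160657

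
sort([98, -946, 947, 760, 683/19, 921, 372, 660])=[-946, 683/19, 98, 372, 660, 760, 921, 947]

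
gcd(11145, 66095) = 5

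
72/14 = 36/7 ≈ 5.14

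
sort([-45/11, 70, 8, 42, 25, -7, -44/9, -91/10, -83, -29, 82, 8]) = [-83, -29, -91/10, -7, -44/9, -45/11, 8, 8, 25, 42, 70, 82]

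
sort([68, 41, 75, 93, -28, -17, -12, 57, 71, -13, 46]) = [-28, -17, -13, -12, 41, 46, 57, 68, 71, 75, 93]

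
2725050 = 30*90835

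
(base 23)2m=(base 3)2112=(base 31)26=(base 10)68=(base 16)44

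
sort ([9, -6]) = [-6, 9]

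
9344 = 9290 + 54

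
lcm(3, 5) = 15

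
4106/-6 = -684-1/3 ≈ -684.33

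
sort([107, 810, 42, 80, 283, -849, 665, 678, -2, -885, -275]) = [-885, -849, -275, -2, 42, 80, 107, 283, 665, 678, 810]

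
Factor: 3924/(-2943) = -1*2^2*3^(-1) = -4/3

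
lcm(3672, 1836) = 3672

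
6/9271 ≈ 0.000647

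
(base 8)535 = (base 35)9y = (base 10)349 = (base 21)gd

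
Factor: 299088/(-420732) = -1*2^2*13^(-1)*29^(-1)*67^1 = -268/377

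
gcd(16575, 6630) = 3315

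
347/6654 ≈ 0.0521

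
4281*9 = 38529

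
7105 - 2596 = 4509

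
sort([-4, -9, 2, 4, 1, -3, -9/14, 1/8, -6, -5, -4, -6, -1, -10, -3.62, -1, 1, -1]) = [-10, -9, -6, -6, -5, -4, -4, -3.62, -3, -1, -1, -1, -9/14, 1/8, 1, 1, 2, 4]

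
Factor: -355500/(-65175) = 2^2 * 3^1 * 5^1 * 11^(-1) = 60/11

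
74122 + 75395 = 149517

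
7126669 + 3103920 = 10230589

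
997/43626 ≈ 0.0229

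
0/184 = 0 = 0.00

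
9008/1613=5 + 943/1613 ≈ 5.58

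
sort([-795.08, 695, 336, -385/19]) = [-795.08, -385/19, 336, 695]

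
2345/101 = 23 + 22/101 ≈ 23.22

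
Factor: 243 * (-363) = -1 * 3^6 * 11^2 = -88209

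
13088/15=872 + 8/15 ≈ 872.53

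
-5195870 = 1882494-7078364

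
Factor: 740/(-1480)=-1*2^(-1)=-1/2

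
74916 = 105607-30691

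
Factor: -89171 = -1 * 23^1 * 3877^1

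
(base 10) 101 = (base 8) 145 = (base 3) 10202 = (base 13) 7a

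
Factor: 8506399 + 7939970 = 3^1*71^1*77213^1 = 16446369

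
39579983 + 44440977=84020960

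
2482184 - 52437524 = -49955340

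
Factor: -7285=-1*5^1*31^1*47^1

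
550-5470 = -4920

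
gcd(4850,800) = 50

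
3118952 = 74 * 42148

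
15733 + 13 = 15746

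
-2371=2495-4866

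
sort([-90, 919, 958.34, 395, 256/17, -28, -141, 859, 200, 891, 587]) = [-141, -90, -28, 256/17, 200, 395, 587, 859, 891, 919, 958.34]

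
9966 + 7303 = 17269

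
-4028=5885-9913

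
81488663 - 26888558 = 54600105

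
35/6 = 5 + 5/6 ≈ 5.83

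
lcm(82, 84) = 3444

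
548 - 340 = 208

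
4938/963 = 1646/321 ≈ 5.13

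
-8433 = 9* (-937)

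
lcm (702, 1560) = 14040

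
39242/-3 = -13080 - 2/3 ≈ -13080.67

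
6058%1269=982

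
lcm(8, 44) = 88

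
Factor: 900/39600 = 2^(-2)*11^(-1) = 1/44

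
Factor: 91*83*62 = 2^1*7^1*13^1*31^1*83^1 = 468286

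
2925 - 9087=-6162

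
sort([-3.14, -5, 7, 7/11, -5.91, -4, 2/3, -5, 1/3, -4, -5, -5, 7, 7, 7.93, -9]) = [-9, -5.91, -5, -5, -5, -5, -4, -4, -3.14, 1/3, 7/11, 2/3, 7, 7, 7, 7.93]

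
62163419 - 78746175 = -16582756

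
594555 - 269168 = 325387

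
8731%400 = 331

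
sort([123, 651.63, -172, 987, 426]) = [-172, 123, 426, 651.63, 987]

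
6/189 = 2/63 ≈ 0.0317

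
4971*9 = 44739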